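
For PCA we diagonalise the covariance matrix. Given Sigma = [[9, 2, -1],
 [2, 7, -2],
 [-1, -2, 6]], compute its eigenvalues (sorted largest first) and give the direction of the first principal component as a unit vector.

Step 1 — characteristic polynomial p(λ) = det(λI - Sigma) = λ³ - tr·λ² + c_1·λ - det, where tr = trace, c_1 = sum of the principal 2×2 minors, det = det(Sigma):
  tr = 9 + 7 + 6 = 22,
  c_1 = (9·7 - (2)²) + (9·6 - (-1)²) + (7·6 - (-2)²) = 59 + 53 + 38 = 150,
  det = 9·(7·6 - (-2)²) - (2)·((2)·6 - (-2)·(-1)) + (-1)·((2)·(-2) - 7·(-1)) = 9·(38) - (2)·(10) + (-1)·(3) = 319.
  So p(λ) = λ³ - 22λ² + 150λ - 319.
Step 2 — look for an integer root (rational root theorem: any rational root is an integer divisor of 319). Testing λ = 11:
  p(11) = 1331 - 2662 + 1650 - 319 = 0  ✓
  Dividing out (λ - 11): p(λ) = (λ - 11)(λ² - 11λ + 29).
Step 3 — remaining eigenvalues from the quadratic λ² - 11λ + 29 = 0:
  Δ = 11² - 4·29 = 121 - 116 = 5,  λ = (11 ± √5)/2 = (11 ± 2.2361)/2 ≈ 6.618 or 4.382.
  Sorted: λ_1 = 11,  λ_2 = 6.618,  λ_3 = 4.382  (check: sum = 22 = tr ✓).

Step 4 — unit eigenvector for λ_1 = 11: v spans the null space of (Sigma - λ_1 I), whose rows are
  r_1 = (-2, 2, -1),  r_2 = (2, -4, -2),  r_3 = (-1, -2, -5).
  v is orthogonal to every row, so take v ∝ r_1 × r_2 = ((2)·(-2) - (-1)·(-4), (-1)·(2) - (-2)·(-2), (-2)·(-4) - (2)·(2)) = (-8, -6, 4).
  Rescale (divide by 2; multiply by -1 so the first nonzero entry is positive): u = (4, 3, -2).
  ||u|| = √((4)² + (3)² + (-2)²) = √(29) ≈ 5.3852,  v_1 = u/||u|| ≈ (0.7428, 0.5571, -0.3714) (||v_1|| = 1).

λ_1 = 11,  λ_2 = 6.618,  λ_3 = 4.382;  v_1 ≈ (0.7428, 0.5571, -0.3714)


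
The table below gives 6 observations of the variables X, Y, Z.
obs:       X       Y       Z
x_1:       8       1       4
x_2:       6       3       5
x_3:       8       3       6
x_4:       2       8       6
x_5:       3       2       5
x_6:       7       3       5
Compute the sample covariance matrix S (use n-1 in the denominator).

Step 1 — column means:
  mean(X) = (8 + 6 + 8 + 2 + 3 + 7) / 6 = 34/6 = 5.6667
  mean(Y) = (1 + 3 + 3 + 8 + 2 + 3) / 6 = 20/6 = 3.3333
  mean(Z) = (4 + 5 + 6 + 6 + 5 + 5) / 6 = 31/6 = 5.1667

Step 2 — sample covariance S[i,j] = (1/(n-1)) · Σ_k (x_{k,i} - mean_i) · (x_{k,j} - mean_j), with n-1 = 5.
  S[X,X] = ((2.3333)·(2.3333) + (0.3333)·(0.3333) + (2.3333)·(2.3333) + (-3.6667)·(-3.6667) + (-2.6667)·(-2.6667) + (1.3333)·(1.3333)) / 5 = 33.3333/5 = 6.6667
  S[X,Y] = ((2.3333)·(-2.3333) + (0.3333)·(-0.3333) + (2.3333)·(-0.3333) + (-3.6667)·(4.6667) + (-2.6667)·(-1.3333) + (1.3333)·(-0.3333)) / 5 = -20.3333/5 = -4.0667
  S[X,Z] = ((2.3333)·(-1.1667) + (0.3333)·(-0.1667) + (2.3333)·(0.8333) + (-3.6667)·(0.8333) + (-2.6667)·(-0.1667) + (1.3333)·(-0.1667)) / 5 = -3.6667/5 = -0.7333
  S[Y,Y] = ((-2.3333)·(-2.3333) + (-0.3333)·(-0.3333) + (-0.3333)·(-0.3333) + (4.6667)·(4.6667) + (-1.3333)·(-1.3333) + (-0.3333)·(-0.3333)) / 5 = 29.3333/5 = 5.8667
  S[Y,Z] = ((-2.3333)·(-1.1667) + (-0.3333)·(-0.1667) + (-0.3333)·(0.8333) + (4.6667)·(0.8333) + (-1.3333)·(-0.1667) + (-0.3333)·(-0.1667)) / 5 = 6.6667/5 = 1.3333
  S[Z,Z] = ((-1.1667)·(-1.1667) + (-0.1667)·(-0.1667) + (0.8333)·(0.8333) + (0.8333)·(0.8333) + (-0.1667)·(-0.1667) + (-0.1667)·(-0.1667)) / 5 = 2.8333/5 = 0.5667

S is symmetric (S[j,i] = S[i,j]). Assembling:

S = [[6.6667, -4.0667, -0.7333],
 [-4.0667, 5.8667, 1.3333],
 [-0.7333, 1.3333, 0.5667]]


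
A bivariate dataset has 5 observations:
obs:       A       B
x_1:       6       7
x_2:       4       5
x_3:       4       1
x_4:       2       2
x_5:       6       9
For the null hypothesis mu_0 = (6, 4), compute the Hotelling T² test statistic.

Step 1 — sample mean vector:
  mean(A) = (6 + 4 + 4 + 2 + 6) / 5 = 22/5 = 4.4
  mean(B) = (7 + 5 + 1 + 2 + 9) / 5 = 24/5 = 4.8
  x̄ = (4.4, 4.8),  deviation x̄ - mu_0 = (4.4, 4.8) - (6, 4) = (-1.6, 0.8).

Step 2 — sample covariance matrix, S[i,j] = (1/(n-1)) · Σ_k (x_{k,i} - mean_i) · (x_{k,j} - mean_j), divisor n-1 = 4:
  S[A,A] = ((1.6)·(1.6) + (-0.4)·(-0.4) + (-0.4)·(-0.4) + (-2.4)·(-2.4) + (1.6)·(1.6)) / 4 = 11.2/4 = 2.8
  S[A,B] = ((1.6)·(2.2) + (-0.4)·(0.2) + (-0.4)·(-3.8) + (-2.4)·(-2.8) + (1.6)·(4.2)) / 4 = 18.4/4 = 4.6
  S[B,B] = ((2.2)·(2.2) + (0.2)·(0.2) + (-3.8)·(-3.8) + (-2.8)·(-2.8) + (4.2)·(4.2)) / 4 = 44.8/4 = 11.2
  S = [[2.8, 4.6],
 [4.6, 11.2]].

Step 3 — invert S. det(S) = 2.8·11.2 - (4.6)² = 10.2.
  S^{-1} = (1/det) · [[d, -b], [-b, a]] = [[1.098, -0.451],
 [-0.451, 0.2745]].

Step 4 — quadratic form (x̄ - mu_0)^T · S^{-1} · (x̄ - mu_0):
  S^{-1} · (x̄ - mu_0) = (-2.1176, 0.9412),
  (x̄ - mu_0)^T · [...] = (-1.6)·(-2.1176) + (0.8)·(0.9412) = 4.1412.

Step 5 — scale by n: T² = 5 · 4.1412 = 20.7059.

T² ≈ 20.7059


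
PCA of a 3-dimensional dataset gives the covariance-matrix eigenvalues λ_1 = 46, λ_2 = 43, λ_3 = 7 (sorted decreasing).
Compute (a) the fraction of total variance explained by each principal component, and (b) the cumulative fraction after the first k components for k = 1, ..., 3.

Step 1 — total variance = trace(Sigma) = Σ λ_i = 46 + 43 + 7 = 96.

Step 2 — fraction explained by component i = λ_i / Σ λ:
  PC1: 46/96 = 0.4792
  PC2: 43/96 = 0.4479
  PC3: 7/96 = 0.0729

Step 3 — cumulative fraction after k components = (λ_1 + ... + λ_k) / Σ λ:
  k = 1: 46/96 = 0.4792
  k = 2: (46 + 43)/96 = 89/96 = 0.9271
  k = 3: (46 + 43 + 7)/96 = 96/96 = 1

Summary (fraction, with percent):

explained: PC1 0.4792 (47.92%), PC2 0.4479 (44.79%), PC3 0.0729 (7.29%);  cumulative: 0.4792, 0.9271, 1


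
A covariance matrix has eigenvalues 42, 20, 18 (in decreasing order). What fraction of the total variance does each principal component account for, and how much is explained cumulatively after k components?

Step 1 — total variance = trace(Sigma) = Σ λ_i = 42 + 20 + 18 = 80.

Step 2 — fraction explained by component i = λ_i / Σ λ:
  PC1: 42/80 = 0.525
  PC2: 20/80 = 0.25
  PC3: 18/80 = 0.225

Step 3 — cumulative fraction after k components = (λ_1 + ... + λ_k) / Σ λ:
  k = 1: 42/80 = 0.525
  k = 2: (42 + 20)/80 = 62/80 = 0.775
  k = 3: (42 + 20 + 18)/80 = 80/80 = 1

Summary (fraction, with percent):

explained: PC1 0.525 (52.5%), PC2 0.25 (25%), PC3 0.225 (22.5%);  cumulative: 0.525, 0.775, 1


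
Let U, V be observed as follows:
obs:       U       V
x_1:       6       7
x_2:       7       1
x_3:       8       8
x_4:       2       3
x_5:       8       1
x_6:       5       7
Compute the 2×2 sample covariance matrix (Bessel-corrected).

Step 1 — column means:
  mean(U) = (6 + 7 + 8 + 2 + 8 + 5) / 6 = 36/6 = 6
  mean(V) = (7 + 1 + 8 + 3 + 1 + 7) / 6 = 27/6 = 4.5

Step 2 — sample covariance S[i,j] = (1/(n-1)) · Σ_k (x_{k,i} - mean_i) · (x_{k,j} - mean_j), with n-1 = 5.
  S[U,U] = ((0)·(0) + (1)·(1) + (2)·(2) + (-4)·(-4) + (2)·(2) + (-1)·(-1)) / 5 = 26/5 = 5.2
  S[U,V] = ((0)·(2.5) + (1)·(-3.5) + (2)·(3.5) + (-4)·(-1.5) + (2)·(-3.5) + (-1)·(2.5)) / 5 = 0/5 = 0
  S[V,V] = ((2.5)·(2.5) + (-3.5)·(-3.5) + (3.5)·(3.5) + (-1.5)·(-1.5) + (-3.5)·(-3.5) + (2.5)·(2.5)) / 5 = 51.5/5 = 10.3

S is symmetric (S[j,i] = S[i,j]). Assembling:

S = [[5.2, 0],
 [0, 10.3]]


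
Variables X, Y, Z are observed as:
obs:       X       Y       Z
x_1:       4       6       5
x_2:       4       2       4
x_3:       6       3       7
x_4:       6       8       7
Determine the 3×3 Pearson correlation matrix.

Step 1 — column means:
  mean(X) = (4 + 4 + 6 + 6) / 4 = 20/4 = 5
  mean(Y) = (6 + 2 + 3 + 8) / 4 = 19/4 = 4.75
  mean(Z) = (5 + 4 + 7 + 7) / 4 = 23/4 = 5.75

Step 2 — sample variances and covariances s[i,j] = (1/(n-1)) · Σ_k (x_{k,i} - mean_i) · (x_{k,j} - mean_j), with n-1 = 3:
  s[X,X] = ((-1)·(-1) + (-1)·(-1) + (1)·(1) + (1)·(1)) / 3 = 4/3 = 1.3333
  s[X,Y] = ((-1)·(1.25) + (-1)·(-2.75) + (1)·(-1.75) + (1)·(3.25)) / 3 = 3/3 = 1
  s[X,Z] = ((-1)·(-0.75) + (-1)·(-1.75) + (1)·(1.25) + (1)·(1.25)) / 3 = 5/3 = 1.6667
  s[Y,Y] = ((1.25)·(1.25) + (-2.75)·(-2.75) + (-1.75)·(-1.75) + (3.25)·(3.25)) / 3 = 22.75/3 = 7.5833
  s[Y,Z] = ((1.25)·(-0.75) + (-2.75)·(-1.75) + (-1.75)·(1.25) + (3.25)·(1.25)) / 3 = 5.75/3 = 1.9167
  s[Z,Z] = ((-0.75)·(-0.75) + (-1.75)·(-1.75) + (1.25)·(1.25) + (1.25)·(1.25)) / 3 = 6.75/3 = 2.25
  Sample standard deviations s_i = √(s[i,i]):
  s(X) = √(1.3333) = 1.1547
  s(Y) = √(7.5833) = 2.7538
  s(Z) = √(2.25) = 1.5

Step 3 — r_{ij} = s_{ij} / (s_i · s_j):
  r[X,X] = 1 (diagonal).
  r[X,Y] = 1 / (1.1547 · 2.7538) = 1 / 3.1798 = 0.3145
  r[X,Z] = 1.6667 / (1.1547 · 1.5) = 1.6667 / 1.7321 = 0.9623
  r[Y,Y] = 1 (diagonal).
  r[Y,Z] = 1.9167 / (2.7538 · 1.5) = 1.9167 / 4.1307 = 0.464
  r[Z,Z] = 1 (diagonal).

R is symmetric with unit diagonal. Assembling:

R = [[1, 0.3145, 0.9623],
 [0.3145, 1, 0.464],
 [0.9623, 0.464, 1]]


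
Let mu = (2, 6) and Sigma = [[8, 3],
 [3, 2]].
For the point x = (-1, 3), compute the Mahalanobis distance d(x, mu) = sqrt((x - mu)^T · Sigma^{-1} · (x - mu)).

Step 1 — centre the observation: (x - mu) = (-3, -3).

Step 2 — invert Sigma. det(Sigma) = 8·2 - (3)² = 7.
  Sigma^{-1} = (1/det) · [[d, -b], [-b, a]] = [[0.2857, -0.4286],
 [-0.4286, 1.1429]].

Step 3 — form the quadratic (x - mu)^T · Sigma^{-1} · (x - mu):
  Sigma^{-1} · (x - mu) = (0.4286, -2.1429).
  (x - mu)^T · [Sigma^{-1} · (x - mu)] = (-3)·(0.4286) + (-3)·(-2.1429) = 5.1429.

Step 4 — take square root: d = √(5.1429) ≈ 2.2678.

d(x, mu) = √(5.1429) ≈ 2.2678


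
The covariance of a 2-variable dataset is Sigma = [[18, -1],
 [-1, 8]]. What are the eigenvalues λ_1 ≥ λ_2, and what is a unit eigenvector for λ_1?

Step 1 — characteristic polynomial of 2×2 Sigma:
  det(Sigma - λI) = λ² - trace · λ + det = 0.
  trace = 18 + 8 = 26, det = 18·8 - (-1)² = 143.
Step 2 — discriminant:
  Δ = trace² - 4·det = 676 - 572 = 104.
Step 3 — eigenvalues:
  λ = (trace ± √Δ)/2 = (26 ± 10.198)/2,
  λ_1 = 18.099,  λ_2 = 7.901.

Step 4 — unit eigenvector for λ_1: solve (Sigma - λ_1 I)v = 0. First row:
  (18 - 18.099)·v_x + (-1)·v_y = 0, i.e. (-0.099)·v_x + (-1)·v_y = 0,
  so v ∝ (b, λ_1 - a) = (-1, 0.099); multiply by -1 so the first entry is positive: u = (1, -0.099).
  ||u|| = √((1)² + (-0.099)²) = √(1.0098) ≈ 1.0049,
  v_1 = u/||u|| ≈ (0.9951, -0.0985) (||v_1|| = 1).

λ_1 = 18.099,  λ_2 = 7.901;  v_1 ≈ (0.9951, -0.0985)


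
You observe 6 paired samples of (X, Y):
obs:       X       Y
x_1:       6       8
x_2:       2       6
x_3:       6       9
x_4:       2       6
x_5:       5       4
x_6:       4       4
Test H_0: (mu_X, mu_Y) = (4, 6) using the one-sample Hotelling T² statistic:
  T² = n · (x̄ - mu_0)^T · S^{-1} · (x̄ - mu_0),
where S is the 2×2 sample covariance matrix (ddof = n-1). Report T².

Step 1 — sample mean vector:
  mean(X) = (6 + 2 + 6 + 2 + 5 + 4) / 6 = 25/6 = 4.1667
  mean(Y) = (8 + 6 + 9 + 6 + 4 + 4) / 6 = 37/6 = 6.1667
  x̄ = (4.1667, 6.1667),  deviation x̄ - mu_0 = (4.1667, 6.1667) - (4, 6) = (0.1667, 0.1667).

Step 2 — sample covariance matrix, S[i,j] = (1/(n-1)) · Σ_k (x_{k,i} - mean_i) · (x_{k,j} - mean_j), divisor n-1 = 5:
  S[X,X] = ((1.8333)·(1.8333) + (-2.1667)·(-2.1667) + (1.8333)·(1.8333) + (-2.1667)·(-2.1667) + (0.8333)·(0.8333) + (-0.1667)·(-0.1667)) / 5 = 16.8333/5 = 3.3667
  S[X,Y] = ((1.8333)·(1.8333) + (-2.1667)·(-0.1667) + (1.8333)·(2.8333) + (-2.1667)·(-0.1667) + (0.8333)·(-2.1667) + (-0.1667)·(-2.1667)) / 5 = 7.8333/5 = 1.5667
  S[Y,Y] = ((1.8333)·(1.8333) + (-0.1667)·(-0.1667) + (2.8333)·(2.8333) + (-0.1667)·(-0.1667) + (-2.1667)·(-2.1667) + (-2.1667)·(-2.1667)) / 5 = 20.8333/5 = 4.1667
  S = [[3.3667, 1.5667],
 [1.5667, 4.1667]].

Step 3 — invert S. det(S) = 3.3667·4.1667 - (1.5667)² = 11.5733.
  S^{-1} = (1/det) · [[d, -b], [-b, a]] = [[0.36, -0.1354],
 [-0.1354, 0.2909]].

Step 4 — quadratic form (x̄ - mu_0)^T · S^{-1} · (x̄ - mu_0):
  S^{-1} · (x̄ - mu_0) = (0.0374, 0.0259),
  (x̄ - mu_0)^T · [...] = (0.1667)·(0.0374) + (0.1667)·(0.0259) = 0.0106.

Step 5 — scale by n: T² = 6 · 0.0106 = 0.0634.

T² ≈ 0.0634


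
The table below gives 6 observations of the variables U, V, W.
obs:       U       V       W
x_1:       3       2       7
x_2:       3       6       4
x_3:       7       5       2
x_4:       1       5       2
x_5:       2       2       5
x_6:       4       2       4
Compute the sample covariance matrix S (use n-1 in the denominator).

Step 1 — column means:
  mean(U) = (3 + 3 + 7 + 1 + 2 + 4) / 6 = 20/6 = 3.3333
  mean(V) = (2 + 6 + 5 + 5 + 2 + 2) / 6 = 22/6 = 3.6667
  mean(W) = (7 + 4 + 2 + 2 + 5 + 4) / 6 = 24/6 = 4

Step 2 — sample covariance S[i,j] = (1/(n-1)) · Σ_k (x_{k,i} - mean_i) · (x_{k,j} - mean_j), with n-1 = 5.
  S[U,U] = ((-0.3333)·(-0.3333) + (-0.3333)·(-0.3333) + (3.6667)·(3.6667) + (-2.3333)·(-2.3333) + (-1.3333)·(-1.3333) + (0.6667)·(0.6667)) / 5 = 21.3333/5 = 4.2667
  S[U,V] = ((-0.3333)·(-1.6667) + (-0.3333)·(2.3333) + (3.6667)·(1.3333) + (-2.3333)·(1.3333) + (-1.3333)·(-1.6667) + (0.6667)·(-1.6667)) / 5 = 2.6667/5 = 0.5333
  S[U,W] = ((-0.3333)·(3) + (-0.3333)·(0) + (3.6667)·(-2) + (-2.3333)·(-2) + (-1.3333)·(1) + (0.6667)·(0)) / 5 = -5/5 = -1
  S[V,V] = ((-1.6667)·(-1.6667) + (2.3333)·(2.3333) + (1.3333)·(1.3333) + (1.3333)·(1.3333) + (-1.6667)·(-1.6667) + (-1.6667)·(-1.6667)) / 5 = 17.3333/5 = 3.4667
  S[V,W] = ((-1.6667)·(3) + (2.3333)·(0) + (1.3333)·(-2) + (1.3333)·(-2) + (-1.6667)·(1) + (-1.6667)·(0)) / 5 = -12/5 = -2.4
  S[W,W] = ((3)·(3) + (0)·(0) + (-2)·(-2) + (-2)·(-2) + (1)·(1) + (0)·(0)) / 5 = 18/5 = 3.6

S is symmetric (S[j,i] = S[i,j]). Assembling:

S = [[4.2667, 0.5333, -1],
 [0.5333, 3.4667, -2.4],
 [-1, -2.4, 3.6]]


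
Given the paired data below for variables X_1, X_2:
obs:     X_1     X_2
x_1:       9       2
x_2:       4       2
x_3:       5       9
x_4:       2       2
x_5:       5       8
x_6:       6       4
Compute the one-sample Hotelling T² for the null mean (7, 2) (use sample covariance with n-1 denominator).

Step 1 — sample mean vector:
  mean(X_1) = (9 + 4 + 5 + 2 + 5 + 6) / 6 = 31/6 = 5.1667
  mean(X_2) = (2 + 2 + 9 + 2 + 8 + 4) / 6 = 27/6 = 4.5
  x̄ = (5.1667, 4.5),  deviation x̄ - mu_0 = (5.1667, 4.5) - (7, 2) = (-1.8333, 2.5).

Step 2 — sample covariance matrix, S[i,j] = (1/(n-1)) · Σ_k (x_{k,i} - mean_i) · (x_{k,j} - mean_j), divisor n-1 = 5:
  S[X_1,X_1] = ((3.8333)·(3.8333) + (-1.1667)·(-1.1667) + (-0.1667)·(-0.1667) + (-3.1667)·(-3.1667) + (-0.1667)·(-0.1667) + (0.8333)·(0.8333)) / 5 = 26.8333/5 = 5.3667
  S[X_1,X_2] = ((3.8333)·(-2.5) + (-1.1667)·(-2.5) + (-0.1667)·(4.5) + (-3.1667)·(-2.5) + (-0.1667)·(3.5) + (0.8333)·(-0.5)) / 5 = -0.5/5 = -0.1
  S[X_2,X_2] = ((-2.5)·(-2.5) + (-2.5)·(-2.5) + (4.5)·(4.5) + (-2.5)·(-2.5) + (3.5)·(3.5) + (-0.5)·(-0.5)) / 5 = 51.5/5 = 10.3
  S = [[5.3667, -0.1],
 [-0.1, 10.3]].

Step 3 — invert S. det(S) = 5.3667·10.3 - (-0.1)² = 55.2667.
  S^{-1} = (1/det) · [[d, -b], [-b, a]] = [[0.1864, 0.0018],
 [0.0018, 0.0971]].

Step 4 — quadratic form (x̄ - mu_0)^T · S^{-1} · (x̄ - mu_0):
  S^{-1} · (x̄ - mu_0) = (-0.3372, 0.2394),
  (x̄ - mu_0)^T · [...] = (-1.8333)·(-0.3372) + (2.5)·(0.2394) = 1.2167.

Step 5 — scale by n: T² = 6 · 1.2167 = 7.3004.

T² ≈ 7.3004


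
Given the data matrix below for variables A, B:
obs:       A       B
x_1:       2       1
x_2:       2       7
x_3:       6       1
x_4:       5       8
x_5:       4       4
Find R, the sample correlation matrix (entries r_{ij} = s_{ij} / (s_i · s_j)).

Step 1 — column means:
  mean(A) = (2 + 2 + 6 + 5 + 4) / 5 = 19/5 = 3.8
  mean(B) = (1 + 7 + 1 + 8 + 4) / 5 = 21/5 = 4.2

Step 2 — sample variances and covariances s[i,j] = (1/(n-1)) · Σ_k (x_{k,i} - mean_i) · (x_{k,j} - mean_j), with n-1 = 4:
  s[A,A] = ((-1.8)·(-1.8) + (-1.8)·(-1.8) + (2.2)·(2.2) + (1.2)·(1.2) + (0.2)·(0.2)) / 4 = 12.8/4 = 3.2
  s[A,B] = ((-1.8)·(-3.2) + (-1.8)·(2.8) + (2.2)·(-3.2) + (1.2)·(3.8) + (0.2)·(-0.2)) / 4 = -1.8/4 = -0.45
  s[B,B] = ((-3.2)·(-3.2) + (2.8)·(2.8) + (-3.2)·(-3.2) + (3.8)·(3.8) + (-0.2)·(-0.2)) / 4 = 42.8/4 = 10.7
  Sample standard deviations s_i = √(s[i,i]):
  s(A) = √(3.2) = 1.7889
  s(B) = √(10.7) = 3.2711

Step 3 — r_{ij} = s_{ij} / (s_i · s_j):
  r[A,A] = 1 (diagonal).
  r[A,B] = -0.45 / (1.7889 · 3.2711) = -0.45 / 5.8515 = -0.0769
  r[B,B] = 1 (diagonal).

R is symmetric with unit diagonal. Assembling:

R = [[1, -0.0769],
 [-0.0769, 1]]


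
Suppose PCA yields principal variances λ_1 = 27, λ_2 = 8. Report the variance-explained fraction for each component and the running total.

Step 1 — total variance = trace(Sigma) = Σ λ_i = 27 + 8 = 35.

Step 2 — fraction explained by component i = λ_i / Σ λ:
  PC1: 27/35 = 0.7714
  PC2: 8/35 = 0.2286

Step 3 — cumulative fraction after k components = (λ_1 + ... + λ_k) / Σ λ:
  k = 1: 27/35 = 0.7714
  k = 2: (27 + 8)/35 = 35/35 = 1

Summary (fraction, with percent):

explained: PC1 0.7714 (77.14%), PC2 0.2286 (22.86%);  cumulative: 0.7714, 1


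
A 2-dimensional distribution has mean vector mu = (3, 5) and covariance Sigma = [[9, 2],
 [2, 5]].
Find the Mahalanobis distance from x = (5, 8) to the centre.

Step 1 — centre the observation: (x - mu) = (2, 3).

Step 2 — invert Sigma. det(Sigma) = 9·5 - (2)² = 41.
  Sigma^{-1} = (1/det) · [[d, -b], [-b, a]] = [[0.122, -0.0488],
 [-0.0488, 0.2195]].

Step 3 — form the quadratic (x - mu)^T · Sigma^{-1} · (x - mu):
  Sigma^{-1} · (x - mu) = (0.0976, 0.561).
  (x - mu)^T · [Sigma^{-1} · (x - mu)] = (2)·(0.0976) + (3)·(0.561) = 1.878.

Step 4 — take square root: d = √(1.878) ≈ 1.3704.

d(x, mu) = √(1.878) ≈ 1.3704


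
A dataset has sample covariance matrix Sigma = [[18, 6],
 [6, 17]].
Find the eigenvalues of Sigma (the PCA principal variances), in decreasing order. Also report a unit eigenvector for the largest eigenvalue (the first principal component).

Step 1 — characteristic polynomial of 2×2 Sigma:
  det(Sigma - λI) = λ² - trace · λ + det = 0.
  trace = 18 + 17 = 35, det = 18·17 - (6)² = 270.
Step 2 — discriminant:
  Δ = trace² - 4·det = 1225 - 1080 = 145.
Step 3 — eigenvalues:
  λ = (trace ± √Δ)/2 = (35 ± 12.0416)/2,
  λ_1 = 23.5208,  λ_2 = 11.4792.

Step 4 — unit eigenvector for λ_1: solve (Sigma - λ_1 I)v = 0. First row:
  (18 - 23.5208)·v_x + (6)·v_y = 0, i.e. (-5.5208)·v_x + (6)·v_y = 0,
  so v ∝ (b, λ_1 - a) = (6, 5.5208) = u.
  ||u|| = √((6)² + (5.5208)²) = √(66.4792) ≈ 8.1535,
  v_1 = u/||u|| ≈ (0.7359, 0.6771) (||v_1|| = 1).

λ_1 = 23.5208,  λ_2 = 11.4792;  v_1 ≈ (0.7359, 0.6771)


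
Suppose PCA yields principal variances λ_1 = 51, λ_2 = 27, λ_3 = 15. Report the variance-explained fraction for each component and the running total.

Step 1 — total variance = trace(Sigma) = Σ λ_i = 51 + 27 + 15 = 93.

Step 2 — fraction explained by component i = λ_i / Σ λ:
  PC1: 51/93 = 0.5484
  PC2: 27/93 = 0.2903
  PC3: 15/93 = 0.1613

Step 3 — cumulative fraction after k components = (λ_1 + ... + λ_k) / Σ λ:
  k = 1: 51/93 = 0.5484
  k = 2: (51 + 27)/93 = 78/93 = 0.8387
  k = 3: (51 + 27 + 15)/93 = 93/93 = 1

Summary (fraction, with percent):

explained: PC1 0.5484 (54.84%), PC2 0.2903 (29.03%), PC3 0.1613 (16.13%);  cumulative: 0.5484, 0.8387, 1


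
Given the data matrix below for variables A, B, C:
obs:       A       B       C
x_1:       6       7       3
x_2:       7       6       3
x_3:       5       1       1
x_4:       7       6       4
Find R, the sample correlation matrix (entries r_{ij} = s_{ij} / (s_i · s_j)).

Step 1 — column means:
  mean(A) = (6 + 7 + 5 + 7) / 4 = 25/4 = 6.25
  mean(B) = (7 + 6 + 1 + 6) / 4 = 20/4 = 5
  mean(C) = (3 + 3 + 1 + 4) / 4 = 11/4 = 2.75

Step 2 — sample variances and covariances s[i,j] = (1/(n-1)) · Σ_k (x_{k,i} - mean_i) · (x_{k,j} - mean_j), with n-1 = 3:
  s[A,A] = ((-0.25)·(-0.25) + (0.75)·(0.75) + (-1.25)·(-1.25) + (0.75)·(0.75)) / 3 = 2.75/3 = 0.9167
  s[A,B] = ((-0.25)·(2) + (0.75)·(1) + (-1.25)·(-4) + (0.75)·(1)) / 3 = 6/3 = 2
  s[A,C] = ((-0.25)·(0.25) + (0.75)·(0.25) + (-1.25)·(-1.75) + (0.75)·(1.25)) / 3 = 3.25/3 = 1.0833
  s[B,B] = ((2)·(2) + (1)·(1) + (-4)·(-4) + (1)·(1)) / 3 = 22/3 = 7.3333
  s[B,C] = ((2)·(0.25) + (1)·(0.25) + (-4)·(-1.75) + (1)·(1.25)) / 3 = 9/3 = 3
  s[C,C] = ((0.25)·(0.25) + (0.25)·(0.25) + (-1.75)·(-1.75) + (1.25)·(1.25)) / 3 = 4.75/3 = 1.5833
  Sample standard deviations s_i = √(s[i,i]):
  s(A) = √(0.9167) = 0.9574
  s(B) = √(7.3333) = 2.708
  s(C) = √(1.5833) = 1.2583

Step 3 — r_{ij} = s_{ij} / (s_i · s_j):
  r[A,A] = 1 (diagonal).
  r[A,B] = 2 / (0.9574 · 2.708) = 2 / 2.5927 = 0.7714
  r[A,C] = 1.0833 / (0.9574 · 1.2583) = 1.0833 / 1.2047 = 0.8992
  r[B,B] = 1 (diagonal).
  r[B,C] = 3 / (2.708 · 1.2583) = 3 / 3.4075 = 0.8804
  r[C,C] = 1 (diagonal).

R is symmetric with unit diagonal. Assembling:

R = [[1, 0.7714, 0.8992],
 [0.7714, 1, 0.8804],
 [0.8992, 0.8804, 1]]


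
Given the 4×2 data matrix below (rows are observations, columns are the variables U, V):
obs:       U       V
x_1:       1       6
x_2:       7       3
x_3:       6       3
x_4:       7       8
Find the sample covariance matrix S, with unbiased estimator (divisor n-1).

Step 1 — column means:
  mean(U) = (1 + 7 + 6 + 7) / 4 = 21/4 = 5.25
  mean(V) = (6 + 3 + 3 + 8) / 4 = 20/4 = 5

Step 2 — sample covariance S[i,j] = (1/(n-1)) · Σ_k (x_{k,i} - mean_i) · (x_{k,j} - mean_j), with n-1 = 3.
  S[U,U] = ((-4.25)·(-4.25) + (1.75)·(1.75) + (0.75)·(0.75) + (1.75)·(1.75)) / 3 = 24.75/3 = 8.25
  S[U,V] = ((-4.25)·(1) + (1.75)·(-2) + (0.75)·(-2) + (1.75)·(3)) / 3 = -4/3 = -1.3333
  S[V,V] = ((1)·(1) + (-2)·(-2) + (-2)·(-2) + (3)·(3)) / 3 = 18/3 = 6

S is symmetric (S[j,i] = S[i,j]). Assembling:

S = [[8.25, -1.3333],
 [-1.3333, 6]]


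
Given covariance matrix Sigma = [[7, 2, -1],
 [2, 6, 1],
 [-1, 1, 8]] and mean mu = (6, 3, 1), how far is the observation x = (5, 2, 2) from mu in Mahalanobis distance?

Step 1 — centre the observation: (x - mu) = (-1, -1, 1).

Step 2 — invert Sigma (cofactor / det for 3×3, or solve directly):
  Sigma^{-1} = [[0.1638, -0.0592, 0.0279],
 [-0.0592, 0.1916, -0.0314],
 [0.0279, -0.0314, 0.1324]].

Step 3 — form the quadratic (x - mu)^T · Sigma^{-1} · (x - mu):
  Sigma^{-1} · (x - mu) = (-0.0767, -0.1638, 0.1359).
  (x - mu)^T · [Sigma^{-1} · (x - mu)] = (-1)·(-0.0767) + (-1)·(-0.1638) + (1)·(0.1359) = 0.3763.

Step 4 — take square root: d = √(0.3763) ≈ 0.6134.

d(x, mu) = √(0.3763) ≈ 0.6134


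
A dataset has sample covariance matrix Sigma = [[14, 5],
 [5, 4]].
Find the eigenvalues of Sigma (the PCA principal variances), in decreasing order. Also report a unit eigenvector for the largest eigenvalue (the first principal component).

Step 1 — characteristic polynomial of 2×2 Sigma:
  det(Sigma - λI) = λ² - trace · λ + det = 0.
  trace = 14 + 4 = 18, det = 14·4 - (5)² = 31.
Step 2 — discriminant:
  Δ = trace² - 4·det = 324 - 124 = 200.
Step 3 — eigenvalues:
  λ = (trace ± √Δ)/2 = (18 ± 14.1421)/2,
  λ_1 = 16.0711,  λ_2 = 1.9289.

Step 4 — unit eigenvector for λ_1: solve (Sigma - λ_1 I)v = 0. First row:
  (14 - 16.0711)·v_x + (5)·v_y = 0, i.e. (-2.0711)·v_x + (5)·v_y = 0,
  so v ∝ (b, λ_1 - a) = (5, 2.0711) = u.
  ||u|| = √((5)² + (2.0711)²) = √(29.2893) ≈ 5.412,
  v_1 = u/||u|| ≈ (0.9239, 0.3827) (||v_1|| = 1).

λ_1 = 16.0711,  λ_2 = 1.9289;  v_1 ≈ (0.9239, 0.3827)


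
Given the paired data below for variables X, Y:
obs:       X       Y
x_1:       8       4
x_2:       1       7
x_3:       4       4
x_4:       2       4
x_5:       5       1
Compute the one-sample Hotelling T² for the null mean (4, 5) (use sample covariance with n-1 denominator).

Step 1 — sample mean vector:
  mean(X) = (8 + 1 + 4 + 2 + 5) / 5 = 20/5 = 4
  mean(Y) = (4 + 7 + 4 + 4 + 1) / 5 = 20/5 = 4
  x̄ = (4, 4),  deviation x̄ - mu_0 = (4, 4) - (4, 5) = (0, -1).

Step 2 — sample covariance matrix, S[i,j] = (1/(n-1)) · Σ_k (x_{k,i} - mean_i) · (x_{k,j} - mean_j), divisor n-1 = 4:
  S[X,X] = ((4)·(4) + (-3)·(-3) + (0)·(0) + (-2)·(-2) + (1)·(1)) / 4 = 30/4 = 7.5
  S[X,Y] = ((4)·(0) + (-3)·(3) + (0)·(0) + (-2)·(0) + (1)·(-3)) / 4 = -12/4 = -3
  S[Y,Y] = ((0)·(0) + (3)·(3) + (0)·(0) + (0)·(0) + (-3)·(-3)) / 4 = 18/4 = 4.5
  S = [[7.5, -3],
 [-3, 4.5]].

Step 3 — invert S. det(S) = 7.5·4.5 - (-3)² = 24.75.
  S^{-1} = (1/det) · [[d, -b], [-b, a]] = [[0.1818, 0.1212],
 [0.1212, 0.303]].

Step 4 — quadratic form (x̄ - mu_0)^T · S^{-1} · (x̄ - mu_0):
  S^{-1} · (x̄ - mu_0) = (-0.1212, -0.303),
  (x̄ - mu_0)^T · [...] = (0)·(-0.1212) + (-1)·(-0.303) = 0.303.

Step 5 — scale by n: T² = 5 · 0.303 = 1.5152.

T² ≈ 1.5152


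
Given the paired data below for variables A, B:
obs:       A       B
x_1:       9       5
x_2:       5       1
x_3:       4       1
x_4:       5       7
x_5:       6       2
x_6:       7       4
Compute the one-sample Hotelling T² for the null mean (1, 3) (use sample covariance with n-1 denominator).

Step 1 — sample mean vector:
  mean(A) = (9 + 5 + 4 + 5 + 6 + 7) / 6 = 36/6 = 6
  mean(B) = (5 + 1 + 1 + 7 + 2 + 4) / 6 = 20/6 = 3.3333
  x̄ = (6, 3.3333),  deviation x̄ - mu_0 = (6, 3.3333) - (1, 3) = (5, 0.3333).

Step 2 — sample covariance matrix, S[i,j] = (1/(n-1)) · Σ_k (x_{k,i} - mean_i) · (x_{k,j} - mean_j), divisor n-1 = 5:
  S[A,A] = ((3)·(3) + (-1)·(-1) + (-2)·(-2) + (-1)·(-1) + (0)·(0) + (1)·(1)) / 5 = 16/5 = 3.2
  S[A,B] = ((3)·(1.6667) + (-1)·(-2.3333) + (-2)·(-2.3333) + (-1)·(3.6667) + (0)·(-1.3333) + (1)·(0.6667)) / 5 = 9/5 = 1.8
  S[B,B] = ((1.6667)·(1.6667) + (-2.3333)·(-2.3333) + (-2.3333)·(-2.3333) + (3.6667)·(3.6667) + (-1.3333)·(-1.3333) + (0.6667)·(0.6667)) / 5 = 29.3333/5 = 5.8667
  S = [[3.2, 1.8],
 [1.8, 5.8667]].

Step 3 — invert S. det(S) = 3.2·5.8667 - (1.8)² = 15.5333.
  S^{-1} = (1/det) · [[d, -b], [-b, a]] = [[0.3777, -0.1159],
 [-0.1159, 0.206]].

Step 4 — quadratic form (x̄ - mu_0)^T · S^{-1} · (x̄ - mu_0):
  S^{-1} · (x̄ - mu_0) = (1.8498, -0.5107),
  (x̄ - mu_0)^T · [...] = (5)·(1.8498) + (0.3333)·(-0.5107) = 9.0787.

Step 5 — scale by n: T² = 6 · 9.0787 = 54.4721.

T² ≈ 54.4721


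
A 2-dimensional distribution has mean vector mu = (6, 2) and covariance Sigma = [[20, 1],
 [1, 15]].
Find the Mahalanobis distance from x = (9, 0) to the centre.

Step 1 — centre the observation: (x - mu) = (3, -2).

Step 2 — invert Sigma. det(Sigma) = 20·15 - (1)² = 299.
  Sigma^{-1} = (1/det) · [[d, -b], [-b, a]] = [[0.0502, -0.0033],
 [-0.0033, 0.0669]].

Step 3 — form the quadratic (x - mu)^T · Sigma^{-1} · (x - mu):
  Sigma^{-1} · (x - mu) = (0.1572, -0.1438).
  (x - mu)^T · [Sigma^{-1} · (x - mu)] = (3)·(0.1572) + (-2)·(-0.1438) = 0.7592.

Step 4 — take square root: d = √(0.7592) ≈ 0.8713.

d(x, mu) = √(0.7592) ≈ 0.8713


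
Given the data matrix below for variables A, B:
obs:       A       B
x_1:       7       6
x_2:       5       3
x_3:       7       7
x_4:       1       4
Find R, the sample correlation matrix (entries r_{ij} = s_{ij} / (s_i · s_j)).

Step 1 — column means:
  mean(A) = (7 + 5 + 7 + 1) / 4 = 20/4 = 5
  mean(B) = (6 + 3 + 7 + 4) / 4 = 20/4 = 5

Step 2 — sample variances and covariances s[i,j] = (1/(n-1)) · Σ_k (x_{k,i} - mean_i) · (x_{k,j} - mean_j), with n-1 = 3:
  s[A,A] = ((2)·(2) + (0)·(0) + (2)·(2) + (-4)·(-4)) / 3 = 24/3 = 8
  s[A,B] = ((2)·(1) + (0)·(-2) + (2)·(2) + (-4)·(-1)) / 3 = 10/3 = 3.3333
  s[B,B] = ((1)·(1) + (-2)·(-2) + (2)·(2) + (-1)·(-1)) / 3 = 10/3 = 3.3333
  Sample standard deviations s_i = √(s[i,i]):
  s(A) = √(8) = 2.8284
  s(B) = √(3.3333) = 1.8257

Step 3 — r_{ij} = s_{ij} / (s_i · s_j):
  r[A,A] = 1 (diagonal).
  r[A,B] = 3.3333 / (2.8284 · 1.8257) = 3.3333 / 5.164 = 0.6455
  r[B,B] = 1 (diagonal).

R is symmetric with unit diagonal. Assembling:

R = [[1, 0.6455],
 [0.6455, 1]]


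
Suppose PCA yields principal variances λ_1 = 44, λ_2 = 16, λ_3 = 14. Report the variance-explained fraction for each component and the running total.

Step 1 — total variance = trace(Sigma) = Σ λ_i = 44 + 16 + 14 = 74.

Step 2 — fraction explained by component i = λ_i / Σ λ:
  PC1: 44/74 = 0.5946
  PC2: 16/74 = 0.2162
  PC3: 14/74 = 0.1892

Step 3 — cumulative fraction after k components = (λ_1 + ... + λ_k) / Σ λ:
  k = 1: 44/74 = 0.5946
  k = 2: (44 + 16)/74 = 60/74 = 0.8108
  k = 3: (44 + 16 + 14)/74 = 74/74 = 1

Summary (fraction, with percent):

explained: PC1 0.5946 (59.46%), PC2 0.2162 (21.62%), PC3 0.1892 (18.92%);  cumulative: 0.5946, 0.8108, 1


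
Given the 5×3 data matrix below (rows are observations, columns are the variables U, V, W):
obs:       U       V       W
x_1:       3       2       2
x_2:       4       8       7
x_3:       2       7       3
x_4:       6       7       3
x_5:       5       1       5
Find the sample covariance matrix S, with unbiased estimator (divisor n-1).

Step 1 — column means:
  mean(U) = (3 + 4 + 2 + 6 + 5) / 5 = 20/5 = 4
  mean(V) = (2 + 8 + 7 + 7 + 1) / 5 = 25/5 = 5
  mean(W) = (2 + 7 + 3 + 3 + 5) / 5 = 20/5 = 4

Step 2 — sample covariance S[i,j] = (1/(n-1)) · Σ_k (x_{k,i} - mean_i) · (x_{k,j} - mean_j), with n-1 = 4.
  S[U,U] = ((-1)·(-1) + (0)·(0) + (-2)·(-2) + (2)·(2) + (1)·(1)) / 4 = 10/4 = 2.5
  S[U,V] = ((-1)·(-3) + (0)·(3) + (-2)·(2) + (2)·(2) + (1)·(-4)) / 4 = -1/4 = -0.25
  S[U,W] = ((-1)·(-2) + (0)·(3) + (-2)·(-1) + (2)·(-1) + (1)·(1)) / 4 = 3/4 = 0.75
  S[V,V] = ((-3)·(-3) + (3)·(3) + (2)·(2) + (2)·(2) + (-4)·(-4)) / 4 = 42/4 = 10.5
  S[V,W] = ((-3)·(-2) + (3)·(3) + (2)·(-1) + (2)·(-1) + (-4)·(1)) / 4 = 7/4 = 1.75
  S[W,W] = ((-2)·(-2) + (3)·(3) + (-1)·(-1) + (-1)·(-1) + (1)·(1)) / 4 = 16/4 = 4

S is symmetric (S[j,i] = S[i,j]). Assembling:

S = [[2.5, -0.25, 0.75],
 [-0.25, 10.5, 1.75],
 [0.75, 1.75, 4]]


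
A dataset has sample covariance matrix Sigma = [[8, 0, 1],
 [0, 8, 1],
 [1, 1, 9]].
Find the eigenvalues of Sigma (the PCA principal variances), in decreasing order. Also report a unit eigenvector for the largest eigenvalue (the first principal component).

Step 1 — characteristic polynomial p(λ) = det(λI - Sigma) = λ³ - tr·λ² + c_1·λ - det, where tr = trace, c_1 = sum of the principal 2×2 minors, det = det(Sigma):
  tr = 8 + 8 + 9 = 25,
  c_1 = (8·8 - (0)²) + (8·9 - (1)²) + (8·9 - (1)²) = 64 + 71 + 71 = 206,
  det = 8·(8·9 - (1)²) - (0)·((0)·9 - (1)·(1)) + (1)·((0)·(1) - 8·(1)) = 8·(71) - (0)·(-1) + (1)·(-8) = 560.
  So p(λ) = λ³ - 25λ² + 206λ - 560.
Step 2 — look for an integer root (rational root theorem: any rational root is an integer divisor of 560). Testing λ = 7:
  p(7) = 343 - 1225 + 1442 - 560 = 0  ✓
  Dividing out (λ - 7): p(λ) = (λ - 7)(λ² - 18λ + 80).
Step 3 — remaining eigenvalues from the quadratic λ² - 18λ + 80 = 0:
  Δ = 18² - 4·80 = 324 - 320 = 4,  λ = (18 ± √4)/2 = (18 ± 2)/2 = 10 or 8.
  Sorted: λ_1 = 10,  λ_2 = 8,  λ_3 = 7  (check: sum = 25 = tr ✓).

Step 4 — unit eigenvector for λ_1 = 10: v spans the null space of (Sigma - λ_1 I), whose rows are
  r_1 = (-2, 0, 1),  r_2 = (0, -2, 1),  r_3 = (1, 1, -1).
  v is orthogonal to every row, so take v ∝ r_1 × r_2 = ((0)·(1) - (1)·(-2), (1)·(0) - (-2)·(1), (-2)·(-2) - (0)·(0)) = (2, 2, 4).
  Rescale (divide by 2): u = (1, 1, 2).
  ||u|| = √((1)² + (1)² + (2)²) = √(6) ≈ 2.4495,  v_1 = u/||u|| ≈ (0.4082, 0.4082, 0.8165) (||v_1|| = 1).

λ_1 = 10,  λ_2 = 8,  λ_3 = 7;  v_1 ≈ (0.4082, 0.4082, 0.8165)


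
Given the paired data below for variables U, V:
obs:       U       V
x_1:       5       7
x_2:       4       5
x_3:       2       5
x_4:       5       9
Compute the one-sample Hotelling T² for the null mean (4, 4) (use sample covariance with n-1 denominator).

Step 1 — sample mean vector:
  mean(U) = (5 + 4 + 2 + 5) / 4 = 16/4 = 4
  mean(V) = (7 + 5 + 5 + 9) / 4 = 26/4 = 6.5
  x̄ = (4, 6.5),  deviation x̄ - mu_0 = (4, 6.5) - (4, 4) = (0, 2.5).

Step 2 — sample covariance matrix, S[i,j] = (1/(n-1)) · Σ_k (x_{k,i} - mean_i) · (x_{k,j} - mean_j), divisor n-1 = 3:
  S[U,U] = ((1)·(1) + (0)·(0) + (-2)·(-2) + (1)·(1)) / 3 = 6/3 = 2
  S[U,V] = ((1)·(0.5) + (0)·(-1.5) + (-2)·(-1.5) + (1)·(2.5)) / 3 = 6/3 = 2
  S[V,V] = ((0.5)·(0.5) + (-1.5)·(-1.5) + (-1.5)·(-1.5) + (2.5)·(2.5)) / 3 = 11/3 = 3.6667
  S = [[2, 2],
 [2, 3.6667]].

Step 3 — invert S. det(S) = 2·3.6667 - (2)² = 3.3333.
  S^{-1} = (1/det) · [[d, -b], [-b, a]] = [[1.1, -0.6],
 [-0.6, 0.6]].

Step 4 — quadratic form (x̄ - mu_0)^T · S^{-1} · (x̄ - mu_0):
  S^{-1} · (x̄ - mu_0) = (-1.5, 1.5),
  (x̄ - mu_0)^T · [...] = (0)·(-1.5) + (2.5)·(1.5) = 3.75.

Step 5 — scale by n: T² = 4 · 3.75 = 15.

T² ≈ 15


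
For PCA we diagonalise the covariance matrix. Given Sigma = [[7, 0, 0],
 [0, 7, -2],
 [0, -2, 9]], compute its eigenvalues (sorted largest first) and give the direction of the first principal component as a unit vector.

Step 1 — characteristic polynomial p(λ) = det(λI - Sigma) = λ³ - tr·λ² + c_1·λ - det, where tr = trace, c_1 = sum of the principal 2×2 minors, det = det(Sigma):
  tr = 7 + 7 + 9 = 23,
  c_1 = (7·7 - (0)²) + (7·9 - (0)²) + (7·9 - (-2)²) = 49 + 63 + 59 = 171,
  det = 7·(7·9 - (-2)²) - (0)·((0)·9 - (-2)·(0)) + (0)·((0)·(-2) - 7·(0)) = 7·(59) - (0)·(0) + (0)·(0) = 413.
  So p(λ) = λ³ - 23λ² + 171λ - 413.
Step 2 — look for an integer root (rational root theorem: any rational root is an integer divisor of 413). Testing λ = 7:
  p(7) = 343 - 1127 + 1197 - 413 = 0  ✓
  Dividing out (λ - 7): p(λ) = (λ - 7)(λ² - 16λ + 59).
Step 3 — remaining eigenvalues from the quadratic λ² - 16λ + 59 = 0:
  Δ = 16² - 4·59 = 256 - 236 = 20,  λ = (16 ± √20)/2 = (16 ± 4.4721)/2 ≈ 10.2361 or 5.7639.
  Sorted: λ_1 = 10.2361,  λ_2 = 7,  λ_3 = 5.7639  (check: sum = 23 = tr ✓).

Step 4 — unit eigenvector for λ_1 ≈ 10.2361: v spans the null space of (Sigma - λ_1 I), whose rows are
  r_1 = (-3.2361, 0, 0),  r_2 = (0, -3.2361, -2),  r_3 = (0, -2, -1.2361).
  v is orthogonal to every row, so take v ∝ r_1 × r_2 = ((0)·(-2) - (0)·(-3.2361), (0)·(0) - (-3.2361)·(-2), (-3.2361)·(-3.2361) - (0)·(0)) ≈ (0, -6.4721, 10.4721).
  Rescale (multiply by -1 so the first nonzero entry is positive): u = (0, 6.4721, -10.4721).
  ||u|| = √((0)² + (6.4721)² + (-10.4721)²) = √(151.5542) ≈ 12.3107,  v_1 = u/||u|| ≈ (0, 0.5257, -0.8507) (||v_1|| = 1).

λ_1 = 10.2361,  λ_2 = 7,  λ_3 = 5.7639;  v_1 ≈ (0, 0.5257, -0.8507)


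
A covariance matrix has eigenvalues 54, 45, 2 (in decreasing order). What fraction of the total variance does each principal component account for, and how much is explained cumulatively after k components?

Step 1 — total variance = trace(Sigma) = Σ λ_i = 54 + 45 + 2 = 101.

Step 2 — fraction explained by component i = λ_i / Σ λ:
  PC1: 54/101 = 0.5347
  PC2: 45/101 = 0.4455
  PC3: 2/101 = 0.0198

Step 3 — cumulative fraction after k components = (λ_1 + ... + λ_k) / Σ λ:
  k = 1: 54/101 = 0.5347
  k = 2: (54 + 45)/101 = 99/101 = 0.9802
  k = 3: (54 + 45 + 2)/101 = 101/101 = 1

Summary (fraction, with percent):

explained: PC1 0.5347 (53.47%), PC2 0.4455 (44.55%), PC3 0.0198 (1.98%);  cumulative: 0.5347, 0.9802, 1


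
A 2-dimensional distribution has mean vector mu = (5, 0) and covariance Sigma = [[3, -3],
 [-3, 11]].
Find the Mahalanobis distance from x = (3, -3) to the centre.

Step 1 — centre the observation: (x - mu) = (-2, -3).

Step 2 — invert Sigma. det(Sigma) = 3·11 - (-3)² = 24.
  Sigma^{-1} = (1/det) · [[d, -b], [-b, a]] = [[0.4583, 0.125],
 [0.125, 0.125]].

Step 3 — form the quadratic (x - mu)^T · Sigma^{-1} · (x - mu):
  Sigma^{-1} · (x - mu) = (-1.2917, -0.625).
  (x - mu)^T · [Sigma^{-1} · (x - mu)] = (-2)·(-1.2917) + (-3)·(-0.625) = 4.4583.

Step 4 — take square root: d = √(4.4583) ≈ 2.1115.

d(x, mu) = √(4.4583) ≈ 2.1115


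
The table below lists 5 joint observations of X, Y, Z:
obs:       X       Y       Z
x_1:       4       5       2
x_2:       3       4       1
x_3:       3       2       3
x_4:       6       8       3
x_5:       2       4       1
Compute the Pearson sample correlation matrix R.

Step 1 — column means:
  mean(X) = (4 + 3 + 3 + 6 + 2) / 5 = 18/5 = 3.6
  mean(Y) = (5 + 4 + 2 + 8 + 4) / 5 = 23/5 = 4.6
  mean(Z) = (2 + 1 + 3 + 3 + 1) / 5 = 10/5 = 2

Step 2 — sample variances and covariances s[i,j] = (1/(n-1)) · Σ_k (x_{k,i} - mean_i) · (x_{k,j} - mean_j), with n-1 = 4:
  s[X,X] = ((0.4)·(0.4) + (-0.6)·(-0.6) + (-0.6)·(-0.6) + (2.4)·(2.4) + (-1.6)·(-1.6)) / 4 = 9.2/4 = 2.3
  s[X,Y] = ((0.4)·(0.4) + (-0.6)·(-0.6) + (-0.6)·(-2.6) + (2.4)·(3.4) + (-1.6)·(-0.6)) / 4 = 11.2/4 = 2.8
  s[X,Z] = ((0.4)·(0) + (-0.6)·(-1) + (-0.6)·(1) + (2.4)·(1) + (-1.6)·(-1)) / 4 = 4/4 = 1
  s[Y,Y] = ((0.4)·(0.4) + (-0.6)·(-0.6) + (-2.6)·(-2.6) + (3.4)·(3.4) + (-0.6)·(-0.6)) / 4 = 19.2/4 = 4.8
  s[Y,Z] = ((0.4)·(0) + (-0.6)·(-1) + (-2.6)·(1) + (3.4)·(1) + (-0.6)·(-1)) / 4 = 2/4 = 0.5
  s[Z,Z] = ((0)·(0) + (-1)·(-1) + (1)·(1) + (1)·(1) + (-1)·(-1)) / 4 = 4/4 = 1
  Sample standard deviations s_i = √(s[i,i]):
  s(X) = √(2.3) = 1.5166
  s(Y) = √(4.8) = 2.1909
  s(Z) = √(1) = 1

Step 3 — r_{ij} = s_{ij} / (s_i · s_j):
  r[X,X] = 1 (diagonal).
  r[X,Y] = 2.8 / (1.5166 · 2.1909) = 2.8 / 3.3226 = 0.8427
  r[X,Z] = 1 / (1.5166 · 1) = 1 / 1.5166 = 0.6594
  r[Y,Y] = 1 (diagonal).
  r[Y,Z] = 0.5 / (2.1909 · 1) = 0.5 / 2.1909 = 0.2282
  r[Z,Z] = 1 (diagonal).

R is symmetric with unit diagonal. Assembling:

R = [[1, 0.8427, 0.6594],
 [0.8427, 1, 0.2282],
 [0.6594, 0.2282, 1]]


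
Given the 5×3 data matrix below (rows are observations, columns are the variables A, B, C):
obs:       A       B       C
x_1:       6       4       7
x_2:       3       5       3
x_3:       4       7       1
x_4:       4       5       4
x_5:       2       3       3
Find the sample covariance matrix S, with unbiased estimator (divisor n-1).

Step 1 — column means:
  mean(A) = (6 + 3 + 4 + 4 + 2) / 5 = 19/5 = 3.8
  mean(B) = (4 + 5 + 7 + 5 + 3) / 5 = 24/5 = 4.8
  mean(C) = (7 + 3 + 1 + 4 + 3) / 5 = 18/5 = 3.6

Step 2 — sample covariance S[i,j] = (1/(n-1)) · Σ_k (x_{k,i} - mean_i) · (x_{k,j} - mean_j), with n-1 = 4.
  S[A,A] = ((2.2)·(2.2) + (-0.8)·(-0.8) + (0.2)·(0.2) + (0.2)·(0.2) + (-1.8)·(-1.8)) / 4 = 8.8/4 = 2.2
  S[A,B] = ((2.2)·(-0.8) + (-0.8)·(0.2) + (0.2)·(2.2) + (0.2)·(0.2) + (-1.8)·(-1.8)) / 4 = 1.8/4 = 0.45
  S[A,C] = ((2.2)·(3.4) + (-0.8)·(-0.6) + (0.2)·(-2.6) + (0.2)·(0.4) + (-1.8)·(-0.6)) / 4 = 8.6/4 = 2.15
  S[B,B] = ((-0.8)·(-0.8) + (0.2)·(0.2) + (2.2)·(2.2) + (0.2)·(0.2) + (-1.8)·(-1.8)) / 4 = 8.8/4 = 2.2
  S[B,C] = ((-0.8)·(3.4) + (0.2)·(-0.6) + (2.2)·(-2.6) + (0.2)·(0.4) + (-1.8)·(-0.6)) / 4 = -7.4/4 = -1.85
  S[C,C] = ((3.4)·(3.4) + (-0.6)·(-0.6) + (-2.6)·(-2.6) + (0.4)·(0.4) + (-0.6)·(-0.6)) / 4 = 19.2/4 = 4.8

S is symmetric (S[j,i] = S[i,j]). Assembling:

S = [[2.2, 0.45, 2.15],
 [0.45, 2.2, -1.85],
 [2.15, -1.85, 4.8]]


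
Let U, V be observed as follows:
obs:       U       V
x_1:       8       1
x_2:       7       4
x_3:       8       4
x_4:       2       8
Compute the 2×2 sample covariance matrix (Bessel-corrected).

Step 1 — column means:
  mean(U) = (8 + 7 + 8 + 2) / 4 = 25/4 = 6.25
  mean(V) = (1 + 4 + 4 + 8) / 4 = 17/4 = 4.25

Step 2 — sample covariance S[i,j] = (1/(n-1)) · Σ_k (x_{k,i} - mean_i) · (x_{k,j} - mean_j), with n-1 = 3.
  S[U,U] = ((1.75)·(1.75) + (0.75)·(0.75) + (1.75)·(1.75) + (-4.25)·(-4.25)) / 3 = 24.75/3 = 8.25
  S[U,V] = ((1.75)·(-3.25) + (0.75)·(-0.25) + (1.75)·(-0.25) + (-4.25)·(3.75)) / 3 = -22.25/3 = -7.4167
  S[V,V] = ((-3.25)·(-3.25) + (-0.25)·(-0.25) + (-0.25)·(-0.25) + (3.75)·(3.75)) / 3 = 24.75/3 = 8.25

S is symmetric (S[j,i] = S[i,j]). Assembling:

S = [[8.25, -7.4167],
 [-7.4167, 8.25]]


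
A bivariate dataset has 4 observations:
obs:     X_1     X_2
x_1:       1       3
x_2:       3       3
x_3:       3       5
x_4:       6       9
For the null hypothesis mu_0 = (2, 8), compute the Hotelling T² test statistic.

Step 1 — sample mean vector:
  mean(X_1) = (1 + 3 + 3 + 6) / 4 = 13/4 = 3.25
  mean(X_2) = (3 + 3 + 5 + 9) / 4 = 20/4 = 5
  x̄ = (3.25, 5),  deviation x̄ - mu_0 = (3.25, 5) - (2, 8) = (1.25, -3).

Step 2 — sample covariance matrix, S[i,j] = (1/(n-1)) · Σ_k (x_{k,i} - mean_i) · (x_{k,j} - mean_j), divisor n-1 = 3:
  S[X_1,X_1] = ((-2.25)·(-2.25) + (-0.25)·(-0.25) + (-0.25)·(-0.25) + (2.75)·(2.75)) / 3 = 12.75/3 = 4.25
  S[X_1,X_2] = ((-2.25)·(-2) + (-0.25)·(-2) + (-0.25)·(0) + (2.75)·(4)) / 3 = 16/3 = 5.3333
  S[X_2,X_2] = ((-2)·(-2) + (-2)·(-2) + (0)·(0) + (4)·(4)) / 3 = 24/3 = 8
  S = [[4.25, 5.3333],
 [5.3333, 8]].

Step 3 — invert S. det(S) = 4.25·8 - (5.3333)² = 5.5556.
  S^{-1} = (1/det) · [[d, -b], [-b, a]] = [[1.44, -0.96],
 [-0.96, 0.765]].

Step 4 — quadratic form (x̄ - mu_0)^T · S^{-1} · (x̄ - mu_0):
  S^{-1} · (x̄ - mu_0) = (4.68, -3.495),
  (x̄ - mu_0)^T · [...] = (1.25)·(4.68) + (-3)·(-3.495) = 16.335.

Step 5 — scale by n: T² = 4 · 16.335 = 65.34.

T² ≈ 65.34
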